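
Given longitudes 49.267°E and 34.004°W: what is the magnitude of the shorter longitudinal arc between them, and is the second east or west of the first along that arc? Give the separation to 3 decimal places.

83.271° west

Raw difference: -34.004 − 49.267 = -83.271°.
Normalise into (−180°, 180°]: -83.271° stays -83.271°.
Negative ⇒ the second point lies to the west; separation 83.271°.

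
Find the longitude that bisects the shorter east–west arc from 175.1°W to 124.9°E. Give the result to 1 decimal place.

154.9°E

Signed shortest Δλ from -175.1° to +124.9° is -60.0°.
Midpoint longitude = -175.1° + (-60.0°)/2 = -175.1° − 30.0° = -205.1°.
Normalise into (−180°, 180°]: +154.9°.
(The naïve average (-175.1 + +124.9)/2 = -25.1° is on the wrong side of the globe.)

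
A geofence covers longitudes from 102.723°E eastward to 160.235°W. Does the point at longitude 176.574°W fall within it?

Yes

Band width going east from +102.723° to -160.235°: ((-160.235 − 102.723) mod 360) = 97.042°.
Offset of -176.574° east of the west edge: ((-176.574 − 102.723) mod 360) = 80.703°.
80.703° ≤ 97.042° ⇒ inside.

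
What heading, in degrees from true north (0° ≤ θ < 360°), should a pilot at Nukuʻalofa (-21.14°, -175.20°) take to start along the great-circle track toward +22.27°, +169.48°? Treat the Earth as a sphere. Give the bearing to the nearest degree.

Δλ = 169.48 − -175.20 = 344.68°; wrapped into (−180°, 180°]: -15.32°.
θ = atan2( sin Δλ · cos φ₂ , cos φ₁ · sin φ₂ − sin φ₁ · cos φ₂ · cos Δλ )
  = atan2(-0.24450, 0.67535) = -19.902° → normalised to [0°, 360°): 340.098°.

340°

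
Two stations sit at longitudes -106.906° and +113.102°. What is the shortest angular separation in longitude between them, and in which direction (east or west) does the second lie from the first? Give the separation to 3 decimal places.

139.992° west

Raw difference: 113.102 − -106.906 = 220.008°.
Normalise into (−180°, 180°]: 220.008° − 360° = -139.992°.
Negative ⇒ the second point lies to the west; separation 139.992°.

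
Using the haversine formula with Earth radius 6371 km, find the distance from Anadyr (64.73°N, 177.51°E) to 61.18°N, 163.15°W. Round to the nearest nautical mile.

Δλ = -163.15 − 177.51 = -340.66°; wrapped into (−180°, 180°]: 19.34°.
Δφ = 61.18 − 64.73 = -3.55°.
a = sin²(Δφ/2) + cos φ₁ · cos φ₂ · sin²(Δλ/2) = 0.006766.
c = 2·atan2(√a, √(1−a)) = 0.16469 rad → d = 6371·c ≈ 1049.26 km ≈ 566.55 nmi.

567 nmi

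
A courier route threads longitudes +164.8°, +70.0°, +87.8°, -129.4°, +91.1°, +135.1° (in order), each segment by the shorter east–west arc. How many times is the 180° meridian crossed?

Leg 1: +164.8° → +70.0°, shortest Δλ = -94.8° (west) — does not cross 180°.
Leg 2: +70.0° → +87.8°, shortest Δλ = 17.8° (east) — does not cross 180°.
Leg 3: +87.8° → -129.4°, shortest Δλ = 142.8° (east) — crosses 180°.
Leg 4: -129.4° → +91.1°, shortest Δλ = -139.5° (west) — crosses 180°.
Leg 5: +91.1° → +135.1°, shortest Δλ = 44.0° (east) — does not cross 180°.
Total crossings: 2.

2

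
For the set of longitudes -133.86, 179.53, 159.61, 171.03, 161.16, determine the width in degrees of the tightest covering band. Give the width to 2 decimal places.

Sort the longitudes: -133.86°, +159.61°, +161.16°, +171.03°, +179.53°.
Eastward gaps between consecutive values (wrapping around): 293.47°, 1.55°, 9.87°, 8.50°, 46.61°.
Largest gap = 293.47° ⇒ minimal covering band is its complement: 360° − 293.47° = 66.53°.
Band runs from +159.61° eastward to -133.86°, crossing the antimeridian.

66.53°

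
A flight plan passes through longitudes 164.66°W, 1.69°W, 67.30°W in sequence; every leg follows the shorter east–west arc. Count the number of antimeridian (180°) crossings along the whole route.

Leg 1: -164.66° → -1.69°, shortest Δλ = 162.97° (east) — does not cross 180°.
Leg 2: -1.69° → -67.30°, shortest Δλ = -65.61° (west) — does not cross 180°.
Total crossings: 0.

0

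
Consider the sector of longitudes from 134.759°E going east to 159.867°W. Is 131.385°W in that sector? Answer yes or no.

Band width going east from +134.759° to -159.867°: ((-159.867 − 134.759) mod 360) = 65.374°.
Offset of -131.385° east of the west edge: ((-131.385 − 134.759) mod 360) = 93.856°.
93.856° > 65.374° ⇒ outside.

No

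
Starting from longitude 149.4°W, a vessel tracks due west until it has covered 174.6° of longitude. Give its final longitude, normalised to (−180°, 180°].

Start at -149.4°; shift −174.6° → -324.0°.
-324.0° lies outside (−180°, 180°]; add 360° → +36.0°.

36.0°E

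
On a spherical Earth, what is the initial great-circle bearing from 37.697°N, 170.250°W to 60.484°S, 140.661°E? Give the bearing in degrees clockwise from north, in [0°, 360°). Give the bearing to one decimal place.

Δλ = 140.661 − -170.250 = 310.911°; wrapped into (−180°, 180°]: -49.089°.
θ = atan2( sin Δλ · cos φ₂ , cos φ₁ · sin φ₂ − sin φ₁ · cos φ₂ · cos Δλ )
  = atan2(-0.37232, -0.88585) = -157.203° → normalised to [0°, 360°): 202.797°.

202.8°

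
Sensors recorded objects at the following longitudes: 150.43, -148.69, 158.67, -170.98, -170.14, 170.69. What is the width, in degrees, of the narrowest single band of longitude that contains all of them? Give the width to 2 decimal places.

60.88°

Sort the longitudes: -170.98°, -170.14°, -148.69°, +150.43°, +158.67°, +170.69°.
Eastward gaps between consecutive values (wrapping around): 0.84°, 21.45°, 299.12°, 8.24°, 12.02°, 18.33°.
Largest gap = 299.12° ⇒ minimal covering band is its complement: 360° − 299.12° = 60.88°.
Band runs from +150.43° eastward to -148.69°, crossing the antimeridian.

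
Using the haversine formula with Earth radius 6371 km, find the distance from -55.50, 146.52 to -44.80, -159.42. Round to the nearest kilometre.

3920 km

Δλ = -159.42 − 146.52 = -305.94°; wrapped into (−180°, 180°]: 54.06°.
Δφ = -44.80 − -55.50 = 10.70°.
a = sin²(Δφ/2) + cos φ₁ · cos φ₂ · sin²(Δλ/2) = 0.091700.
c = 2·atan2(√a, √(1−a)) = 0.61530 rad → d = 6371·c ≈ 3920.07 km.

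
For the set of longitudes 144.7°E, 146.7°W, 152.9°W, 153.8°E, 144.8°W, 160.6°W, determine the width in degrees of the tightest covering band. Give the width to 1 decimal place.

70.5°

Sort the longitudes: -160.6°, -152.9°, -146.7°, -144.8°, +144.7°, +153.8°.
Eastward gaps between consecutive values (wrapping around): 7.7°, 6.2°, 1.9°, 289.5°, 9.1°, 45.6°.
Largest gap = 289.5° ⇒ minimal covering band is its complement: 360° − 289.5° = 70.5°.
Band runs from +144.7° eastward to -144.8°, crossing the antimeridian.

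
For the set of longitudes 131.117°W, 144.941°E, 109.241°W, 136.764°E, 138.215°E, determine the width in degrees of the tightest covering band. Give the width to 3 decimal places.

113.995°

Sort the longitudes: -131.117°, -109.241°, +136.764°, +138.215°, +144.941°.
Eastward gaps between consecutive values (wrapping around): 21.876°, 246.005°, 1.451°, 6.726°, 83.942°.
Largest gap = 246.005° ⇒ minimal covering band is its complement: 360° − 246.005° = 113.995°.
Band runs from +136.764° eastward to -109.241°, crossing the antimeridian.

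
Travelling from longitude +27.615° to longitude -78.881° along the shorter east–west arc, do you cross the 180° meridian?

No

Signed shortest Δλ = ((-78.881 − 27.615 + 180) mod 360) − 180 = -106.496°.
Going west by 106.496° from +27.615° reaches -78.881° without touching 180°.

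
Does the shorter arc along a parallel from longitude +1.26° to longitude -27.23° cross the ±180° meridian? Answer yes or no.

No

Signed shortest Δλ = ((-27.23 − 1.26 + 180) mod 360) − 180 = -28.49°.
Going west by 28.49° from +1.26° reaches -27.23° without touching 180°.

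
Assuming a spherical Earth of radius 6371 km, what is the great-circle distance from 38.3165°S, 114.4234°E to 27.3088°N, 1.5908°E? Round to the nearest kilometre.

Δλ = 1.5908 − 114.4234 = -112.8326°.
Δφ = 27.3088 − -38.3165 = 65.6253°.
a = sin²(Δφ/2) + cos φ₁ · cos φ₂ · sin²(Δλ/2) = 0.777486.
c = 2·atan2(√a, √(1−a)) = 2.15913 rad → d = 6371·c ≈ 13755.79 km.

13756 km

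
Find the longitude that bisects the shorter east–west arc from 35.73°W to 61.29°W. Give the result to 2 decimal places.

48.51°W

Signed shortest Δλ from -35.73° to -61.29° is -25.56°.
Midpoint longitude = -35.73° + (-25.56°)/2 = -35.73° − 12.78° = -48.51°.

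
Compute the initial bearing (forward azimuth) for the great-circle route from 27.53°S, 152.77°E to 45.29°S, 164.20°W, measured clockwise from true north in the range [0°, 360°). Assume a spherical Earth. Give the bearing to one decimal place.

129.3°

Δλ = -164.20 − 152.77 = -316.97°; wrapped into (−180°, 180°]: 43.03°.
θ = atan2( sin Δλ · cos φ₂ , cos φ₁ · sin φ₂ − sin φ₁ · cos φ₂ · cos Δλ )
  = atan2(0.48007, -0.39250) = 129.269° → normalised to [0°, 360°): 129.269°.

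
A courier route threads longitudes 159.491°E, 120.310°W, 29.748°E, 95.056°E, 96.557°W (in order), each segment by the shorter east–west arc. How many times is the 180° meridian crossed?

2

Leg 1: +159.491° → -120.310°, shortest Δλ = 80.199° (east) — crosses 180°.
Leg 2: -120.310° → +29.748°, shortest Δλ = 150.058° (east) — does not cross 180°.
Leg 3: +29.748° → +95.056°, shortest Δλ = 65.308° (east) — does not cross 180°.
Leg 4: +95.056° → -96.557°, shortest Δλ = 168.387° (east) — crosses 180°.
Total crossings: 2.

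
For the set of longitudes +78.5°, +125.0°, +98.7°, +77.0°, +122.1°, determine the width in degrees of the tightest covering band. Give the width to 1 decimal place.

48.0°

Sort the longitudes: +77.0°, +78.5°, +98.7°, +122.1°, +125.0°.
Eastward gaps between consecutive values (wrapping around): 1.5°, 20.2°, 23.4°, 2.9°, 312.0°.
Largest gap = 312.0° ⇒ minimal covering band is its complement: 360° − 312.0° = 48.0°.
Band runs from +77.0° eastward to +125.0°.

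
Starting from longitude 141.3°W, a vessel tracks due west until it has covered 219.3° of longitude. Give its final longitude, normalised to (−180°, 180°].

0.6°W

Start at -141.3°; shift −219.3° → -360.6°.
-360.6° lies outside (−180°, 180°]; add 360° → -0.6°.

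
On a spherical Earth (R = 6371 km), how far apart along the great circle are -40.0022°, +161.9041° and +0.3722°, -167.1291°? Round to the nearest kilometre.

Δλ = -167.1291 − 161.9041 = -329.0332°; wrapped into (−180°, 180°]: 30.9668°.
Δφ = 0.3722 − -40.0022 = 40.3744°.
a = sin²(Δφ/2) + cos φ₁ · cos φ₂ · sin²(Δλ/2) = 0.173677.
c = 2·atan2(√a, √(1−a)) = 0.85972 rad → d = 6371·c ≈ 5477.31 km.

5477 km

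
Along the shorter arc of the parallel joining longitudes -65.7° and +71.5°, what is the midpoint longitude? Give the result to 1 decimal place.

+2.9°

Signed shortest Δλ from -65.7° to +71.5° is +137.2°.
Midpoint longitude = -65.7° + (+137.2°)/2 = -65.7° + 68.6° = +2.9°.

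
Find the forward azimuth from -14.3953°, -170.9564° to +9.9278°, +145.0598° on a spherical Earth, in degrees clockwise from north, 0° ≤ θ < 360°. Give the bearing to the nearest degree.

Δλ = 145.0598 − -170.9564 = 316.0162°; wrapped into (−180°, 180°]: -43.9838°.
θ = atan2( sin Δλ · cos φ₂ , cos φ₁ · sin φ₂ − sin φ₁ · cos φ₂ · cos Δλ )
  = atan2(-0.68406, 0.34320) = -63.356° → normalised to [0°, 360°): 296.644°.

297°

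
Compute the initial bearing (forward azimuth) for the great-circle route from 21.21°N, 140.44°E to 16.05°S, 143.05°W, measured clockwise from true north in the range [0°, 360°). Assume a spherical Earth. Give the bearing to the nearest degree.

110°

Δλ = -143.05 − 140.44 = -283.49°; wrapped into (−180°, 180°]: 76.51°.
θ = atan2( sin Δλ · cos φ₂ , cos φ₁ · sin φ₂ − sin φ₁ · cos φ₂ · cos Δλ )
  = atan2(0.93451, -0.33885) = 109.931° → normalised to [0°, 360°): 109.931°.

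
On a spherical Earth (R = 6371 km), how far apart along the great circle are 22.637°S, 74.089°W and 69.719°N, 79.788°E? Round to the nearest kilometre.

14501 km

Δλ = 79.788 − -74.089 = 153.877°.
Δφ = 69.719 − -22.637 = 92.356°.
a = sin²(Δφ/2) + cos φ₁ · cos φ₂ · sin²(Δλ/2) = 0.824136.
c = 2·atan2(√a, √(1−a)) = 2.27611 rad → d = 6371·c ≈ 14501.09 km.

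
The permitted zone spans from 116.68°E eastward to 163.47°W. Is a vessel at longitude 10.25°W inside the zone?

No

Band width going east from +116.68° to -163.47°: ((-163.47 − 116.68) mod 360) = 79.85°.
Offset of -10.25° east of the west edge: ((-10.25 − 116.68) mod 360) = 233.07°.
233.07° > 79.85° ⇒ outside.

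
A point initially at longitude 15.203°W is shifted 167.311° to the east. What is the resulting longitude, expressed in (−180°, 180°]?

152.108°E

Start at -15.203°; shift +167.311° → +152.108°.
+152.108° already lies in (−180°, 180°].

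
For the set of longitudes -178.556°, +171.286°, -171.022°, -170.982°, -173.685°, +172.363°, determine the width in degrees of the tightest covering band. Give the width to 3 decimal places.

17.732°

Sort the longitudes: -178.556°, -173.685°, -171.022°, -170.982°, +171.286°, +172.363°.
Eastward gaps between consecutive values (wrapping around): 4.871°, 2.663°, 0.040°, 342.268°, 1.077°, 9.081°.
Largest gap = 342.268° ⇒ minimal covering band is its complement: 360° − 342.268° = 17.732°.
Band runs from +171.286° eastward to -170.982°, crossing the antimeridian.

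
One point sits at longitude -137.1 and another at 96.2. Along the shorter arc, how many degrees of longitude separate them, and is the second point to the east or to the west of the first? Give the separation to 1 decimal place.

126.7° west

Raw difference: 96.2 − -137.1 = 233.3°.
Normalise into (−180°, 180°]: 233.3° − 360° = -126.7°.
Negative ⇒ the second point lies to the west; separation 126.7°.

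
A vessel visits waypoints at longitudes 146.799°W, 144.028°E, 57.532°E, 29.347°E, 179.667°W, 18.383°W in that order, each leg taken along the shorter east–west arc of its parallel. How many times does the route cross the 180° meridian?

2

Leg 1: -146.799° → +144.028°, shortest Δλ = -69.173° (west) — crosses 180°.
Leg 2: +144.028° → +57.532°, shortest Δλ = -86.496° (west) — does not cross 180°.
Leg 3: +57.532° → +29.347°, shortest Δλ = -28.185° (west) — does not cross 180°.
Leg 4: +29.347° → -179.667°, shortest Δλ = 150.986° (east) — crosses 180°.
Leg 5: -179.667° → -18.383°, shortest Δλ = 161.284° (east) — does not cross 180°.
Total crossings: 2.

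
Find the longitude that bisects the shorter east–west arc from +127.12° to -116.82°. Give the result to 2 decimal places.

-174.85°

Signed shortest Δλ from +127.12° to -116.82° is +116.06°.
Midpoint longitude = +127.12° + (+116.06°)/2 = +127.12° + 58.03° = +185.15°.
Normalise into (−180°, 180°]: -174.85°.
(The naïve average (+127.12 + -116.82)/2 = 5.15° is on the wrong side of the globe.)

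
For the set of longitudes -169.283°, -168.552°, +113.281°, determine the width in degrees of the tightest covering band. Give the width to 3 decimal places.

78.167°

Sort the longitudes: -169.283°, -168.552°, +113.281°.
Eastward gaps between consecutive values (wrapping around): 0.731°, 281.833°, 77.436°.
Largest gap = 281.833° ⇒ minimal covering band is its complement: 360° − 281.833° = 78.167°.
Band runs from +113.281° eastward to -168.552°, crossing the antimeridian.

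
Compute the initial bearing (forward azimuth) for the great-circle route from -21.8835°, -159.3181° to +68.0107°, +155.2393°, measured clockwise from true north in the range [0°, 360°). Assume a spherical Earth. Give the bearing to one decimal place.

344.4°

Δλ = 155.2393 − -159.3181 = 314.5574°; wrapped into (−180°, 180°]: -45.4426°.
θ = atan2( sin Δλ · cos φ₂ , cos φ₁ · sin φ₂ − sin φ₁ · cos φ₂ · cos Δλ )
  = atan2(-0.26680, 0.95836) = -15.557° → normalised to [0°, 360°): 344.443°.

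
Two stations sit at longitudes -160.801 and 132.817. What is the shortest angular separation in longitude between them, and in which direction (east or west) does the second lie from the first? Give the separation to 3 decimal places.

Raw difference: 132.817 − -160.801 = 293.618°.
Normalise into (−180°, 180°]: 293.618° − 360° = -66.382°.
Negative ⇒ the second point lies to the west; separation 66.382°.

66.382° west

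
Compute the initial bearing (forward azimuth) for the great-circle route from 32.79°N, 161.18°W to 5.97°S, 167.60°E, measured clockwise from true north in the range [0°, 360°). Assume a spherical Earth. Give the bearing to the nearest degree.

223°

Δλ = 167.60 − -161.18 = 328.78°; wrapped into (−180°, 180°]: -31.22°.
θ = atan2( sin Δλ · cos φ₂ , cos φ₁ · sin φ₂ − sin φ₁ · cos φ₂ · cos Δλ )
  = atan2(-0.51551, -0.54806) = -136.753° → normalised to [0°, 360°): 223.247°.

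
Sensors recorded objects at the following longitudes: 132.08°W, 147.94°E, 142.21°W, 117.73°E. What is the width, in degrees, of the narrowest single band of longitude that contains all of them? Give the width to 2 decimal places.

Sort the longitudes: -142.21°, -132.08°, +117.73°, +147.94°.
Eastward gaps between consecutive values (wrapping around): 10.13°, 249.81°, 30.21°, 69.85°.
Largest gap = 249.81° ⇒ minimal covering band is its complement: 360° − 249.81° = 110.19°.
Band runs from +117.73° eastward to -132.08°, crossing the antimeridian.

110.19°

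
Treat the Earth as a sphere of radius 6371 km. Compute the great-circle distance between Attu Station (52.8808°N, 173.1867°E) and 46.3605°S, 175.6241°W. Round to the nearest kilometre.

11086 km

Δλ = -175.6241 − 173.1867 = -348.8108°; wrapped into (−180°, 180°]: 11.1892°.
Δφ = -46.3605 − 52.8808 = -99.2413°.
a = sin²(Δφ/2) + cos φ₁ · cos φ₂ · sin²(Δλ/2) = 0.584255.
c = 2·atan2(√a, √(1−a)) = 1.74011 rad → d = 6371·c ≈ 11086.26 km.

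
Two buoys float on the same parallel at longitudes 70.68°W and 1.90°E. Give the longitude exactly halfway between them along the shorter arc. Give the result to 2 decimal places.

Signed shortest Δλ from -70.68° to +1.90° is +72.58°.
Midpoint longitude = -70.68° + (+72.58°)/2 = -70.68° + 36.29° = -34.39°.

34.39°W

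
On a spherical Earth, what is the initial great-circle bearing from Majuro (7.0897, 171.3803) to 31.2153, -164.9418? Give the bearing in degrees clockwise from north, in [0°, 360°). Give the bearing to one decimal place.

Δλ = -164.9418 − 171.3803 = -336.3221°; wrapped into (−180°, 180°]: 23.6779°.
θ = atan2( sin Δλ · cos φ₂ , cos φ₁ · sin φ₂ − sin φ₁ · cos φ₂ · cos Δλ )
  = atan2(0.34345, 0.41762) = 39.434° → normalised to [0°, 360°): 39.434°.

39.4°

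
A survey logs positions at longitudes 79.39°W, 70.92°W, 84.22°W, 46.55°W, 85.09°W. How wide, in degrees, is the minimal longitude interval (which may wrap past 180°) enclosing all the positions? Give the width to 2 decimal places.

38.54°

Sort the longitudes: -85.09°, -84.22°, -79.39°, -70.92°, -46.55°.
Eastward gaps between consecutive values (wrapping around): 0.87°, 4.83°, 8.47°, 24.37°, 321.46°.
Largest gap = 321.46° ⇒ minimal covering band is its complement: 360° − 321.46° = 38.54°.
Band runs from -85.09° eastward to -46.55°.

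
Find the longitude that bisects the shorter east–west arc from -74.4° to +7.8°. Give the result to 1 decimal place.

Signed shortest Δλ from -74.4° to +7.8° is +82.2°.
Midpoint longitude = -74.4° + (+82.2°)/2 = -74.4° + 41.1° = -33.3°.

-33.3°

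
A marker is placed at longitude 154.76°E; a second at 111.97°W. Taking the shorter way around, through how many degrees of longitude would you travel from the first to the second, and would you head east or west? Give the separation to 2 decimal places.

93.27° east

Raw difference: -111.97 − 154.76 = -266.73°.
Normalise into (−180°, 180°]: -266.73° + 360° = 93.27°.
Positive ⇒ the second point lies to the east; separation 93.27°.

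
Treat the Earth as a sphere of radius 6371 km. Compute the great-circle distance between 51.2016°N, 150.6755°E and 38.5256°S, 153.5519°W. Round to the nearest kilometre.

Δλ = -153.5519 − 150.6755 = -304.2274°; wrapped into (−180°, 180°]: 55.7726°.
Δφ = -38.5256 − 51.2016 = -89.7272°.
a = sin²(Δφ/2) + cos φ₁ · cos φ₂ · sin²(Δλ/2) = 0.604854.
c = 2·atan2(√a, √(1−a)) = 1.78207 rad → d = 6371·c ≈ 11353.59 km.

11354 km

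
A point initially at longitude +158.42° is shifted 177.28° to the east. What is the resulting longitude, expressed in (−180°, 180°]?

Start at +158.42°; shift +177.28° → +335.70°.
+335.70° lies outside (−180°, 180°]; subtract 360° → -24.30°.

-24.30°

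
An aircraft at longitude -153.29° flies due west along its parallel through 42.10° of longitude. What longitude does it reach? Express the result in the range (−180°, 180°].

Start at -153.29°; shift −42.10° → -195.39°.
-195.39° lies outside (−180°, 180°]; add 360° → +164.61°.

+164.61°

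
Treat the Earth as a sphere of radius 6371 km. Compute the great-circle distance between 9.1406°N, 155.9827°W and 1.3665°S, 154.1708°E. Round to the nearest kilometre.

Δλ = 154.1708 − -155.9827 = 310.1535°; wrapped into (−180°, 180°]: -49.8465°.
Δφ = -1.3665 − 9.1406 = -10.5071°.
a = sin²(Δφ/2) + cos φ₁ · cos φ₂ · sin²(Δλ/2) = 0.183660.
c = 2·atan2(√a, √(1−a)) = 0.88579 rad → d = 6371·c ≈ 5643.35 km.

5643 km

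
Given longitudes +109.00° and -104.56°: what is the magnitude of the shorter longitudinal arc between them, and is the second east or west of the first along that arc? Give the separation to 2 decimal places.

Raw difference: -104.56 − 109.00 = -213.56°.
Normalise into (−180°, 180°]: -213.56° + 360° = 146.44°.
Positive ⇒ the second point lies to the east; separation 146.44°.

146.44° east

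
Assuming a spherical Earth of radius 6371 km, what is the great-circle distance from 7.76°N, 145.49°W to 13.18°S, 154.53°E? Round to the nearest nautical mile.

Δλ = 154.53 − -145.49 = 300.02°; wrapped into (−180°, 180°]: -59.98°.
Δφ = -13.18 − 7.76 = -20.94°.
a = sin²(Δφ/2) + cos φ₁ · cos φ₂ · sin²(Δλ/2) = 0.274062.
c = 2·atan2(√a, √(1−a)) = 1.10193 rad → d = 6371·c ≈ 7020.39 km ≈ 3790.71 nmi.

3791 nmi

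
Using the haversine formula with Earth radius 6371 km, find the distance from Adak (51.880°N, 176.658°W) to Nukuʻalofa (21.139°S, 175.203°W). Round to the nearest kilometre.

8121 km

Δλ = -175.203 − -176.658 = 1.455°.
Δφ = -21.139 − 51.880 = -73.019°.
a = sin²(Δφ/2) + cos φ₁ · cos φ₂ · sin²(Δλ/2) = 0.354066.
c = 2·atan2(√a, √(1−a)) = 1.27462 rad → d = 6371·c ≈ 8120.58 km.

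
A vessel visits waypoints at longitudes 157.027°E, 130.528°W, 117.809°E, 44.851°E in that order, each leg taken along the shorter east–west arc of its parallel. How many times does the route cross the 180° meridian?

2

Leg 1: +157.027° → -130.528°, shortest Δλ = 72.445° (east) — crosses 180°.
Leg 2: -130.528° → +117.809°, shortest Δλ = -111.663° (west) — crosses 180°.
Leg 3: +117.809° → +44.851°, shortest Δλ = -72.958° (west) — does not cross 180°.
Total crossings: 2.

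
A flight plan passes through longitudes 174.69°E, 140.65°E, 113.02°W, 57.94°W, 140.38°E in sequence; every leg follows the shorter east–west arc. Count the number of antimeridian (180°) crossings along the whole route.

Leg 1: +174.69° → +140.65°, shortest Δλ = -34.04° (west) — does not cross 180°.
Leg 2: +140.65° → -113.02°, shortest Δλ = 106.33° (east) — crosses 180°.
Leg 3: -113.02° → -57.94°, shortest Δλ = 55.08° (east) — does not cross 180°.
Leg 4: -57.94° → +140.38°, shortest Δλ = -161.68° (west) — crosses 180°.
Total crossings: 2.

2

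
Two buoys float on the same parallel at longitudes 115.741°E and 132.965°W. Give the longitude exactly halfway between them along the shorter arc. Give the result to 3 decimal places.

171.388°E

Signed shortest Δλ from +115.741° to -132.965° is +111.294°.
Midpoint longitude = +115.741° + (+111.294°)/2 = +115.741° + 55.647° = +171.388°.
(The naïve average (+115.741 + -132.965)/2 = -8.612° is on the wrong side of the globe.)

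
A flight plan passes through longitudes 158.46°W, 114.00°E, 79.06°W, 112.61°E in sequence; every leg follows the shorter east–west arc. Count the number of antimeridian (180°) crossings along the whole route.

3

Leg 1: -158.46° → +114.00°, shortest Δλ = -87.54° (west) — crosses 180°.
Leg 2: +114.00° → -79.06°, shortest Δλ = 166.94° (east) — crosses 180°.
Leg 3: -79.06° → +112.61°, shortest Δλ = -168.33° (west) — crosses 180°.
Total crossings: 3.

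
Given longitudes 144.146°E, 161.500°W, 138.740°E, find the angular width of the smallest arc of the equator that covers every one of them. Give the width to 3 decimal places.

59.760°

Sort the longitudes: -161.500°, +138.740°, +144.146°.
Eastward gaps between consecutive values (wrapping around): 300.240°, 5.406°, 54.354°.
Largest gap = 300.240° ⇒ minimal covering band is its complement: 360° − 300.240° = 59.760°.
Band runs from +138.740° eastward to -161.500°, crossing the antimeridian.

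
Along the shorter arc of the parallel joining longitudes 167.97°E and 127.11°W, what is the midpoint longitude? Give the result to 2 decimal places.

Signed shortest Δλ from +167.97° to -127.11° is +64.92°.
Midpoint longitude = +167.97° + (+64.92°)/2 = +167.97° + 32.46° = +200.43°.
Normalise into (−180°, 180°]: -159.57°.
(The naïve average (+167.97 + -127.11)/2 = 20.43° is on the wrong side of the globe.)

159.57°W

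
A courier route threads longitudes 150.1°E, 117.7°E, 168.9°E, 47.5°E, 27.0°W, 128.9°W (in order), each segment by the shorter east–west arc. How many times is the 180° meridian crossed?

0

Leg 1: +150.1° → +117.7°, shortest Δλ = -32.4° (west) — does not cross 180°.
Leg 2: +117.7° → +168.9°, shortest Δλ = 51.2° (east) — does not cross 180°.
Leg 3: +168.9° → +47.5°, shortest Δλ = -121.4° (west) — does not cross 180°.
Leg 4: +47.5° → -27.0°, shortest Δλ = -74.5° (west) — does not cross 180°.
Leg 5: -27.0° → -128.9°, shortest Δλ = -101.9° (west) — does not cross 180°.
Total crossings: 0.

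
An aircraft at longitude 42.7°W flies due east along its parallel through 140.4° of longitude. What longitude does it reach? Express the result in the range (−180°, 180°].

Start at -42.7°; shift +140.4° → +97.7°.
+97.7° already lies in (−180°, 180°].

97.7°E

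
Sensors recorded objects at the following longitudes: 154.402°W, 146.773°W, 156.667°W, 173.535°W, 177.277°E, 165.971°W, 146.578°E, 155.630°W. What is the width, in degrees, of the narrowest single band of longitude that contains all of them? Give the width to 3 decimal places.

Sort the longitudes: -173.535°, -165.971°, -156.667°, -155.630°, -154.402°, -146.773°, +146.578°, +177.277°.
Eastward gaps between consecutive values (wrapping around): 7.564°, 9.304°, 1.037°, 1.228°, 7.629°, 293.351°, 30.699°, 9.188°.
Largest gap = 293.351° ⇒ minimal covering band is its complement: 360° − 293.351° = 66.649°.
Band runs from +146.578° eastward to -146.773°, crossing the antimeridian.

66.649°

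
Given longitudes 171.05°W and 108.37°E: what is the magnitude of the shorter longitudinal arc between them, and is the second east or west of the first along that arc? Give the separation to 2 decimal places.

80.58° west

Raw difference: 108.37 − -171.05 = 279.42°.
Normalise into (−180°, 180°]: 279.42° − 360° = -80.58°.
Negative ⇒ the second point lies to the west; separation 80.58°.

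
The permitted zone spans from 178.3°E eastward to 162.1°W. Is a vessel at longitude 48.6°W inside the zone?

Band width going east from +178.3° to -162.1°: ((-162.1 − 178.3) mod 360) = 19.6°.
Offset of -48.6° east of the west edge: ((-48.6 − 178.3) mod 360) = 133.1°.
133.1° > 19.6° ⇒ outside.

No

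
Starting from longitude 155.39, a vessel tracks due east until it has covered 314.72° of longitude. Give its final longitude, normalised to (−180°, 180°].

Start at +155.39°; shift +314.72° → +470.11°.
+470.11° lies outside (−180°, 180°]; subtract 360° → +110.11°.

+110.11°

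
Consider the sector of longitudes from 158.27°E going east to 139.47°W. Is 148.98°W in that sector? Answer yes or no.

Yes

Band width going east from +158.27° to -139.47°: ((-139.47 − 158.27) mod 360) = 62.26°.
Offset of -148.98° east of the west edge: ((-148.98 − 158.27) mod 360) = 52.75°.
52.75° ≤ 62.26° ⇒ inside.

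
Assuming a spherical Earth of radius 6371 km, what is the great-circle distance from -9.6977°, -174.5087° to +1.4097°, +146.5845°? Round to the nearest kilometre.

Δλ = 146.5845 − -174.5087 = 321.0932°; wrapped into (−180°, 180°]: -38.9068°.
Δφ = 1.4097 − -9.6977 = 11.1074°.
a = sin²(Δφ/2) + cos φ₁ · cos φ₂ · sin²(Δλ/2) = 0.118664.
c = 2·atan2(√a, √(1−a)) = 0.70336 rad → d = 6371·c ≈ 4481.11 km.

4481 km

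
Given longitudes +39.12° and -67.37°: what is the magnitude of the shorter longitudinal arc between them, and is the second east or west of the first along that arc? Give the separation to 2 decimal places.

Raw difference: -67.37 − 39.12 = -106.49°.
Normalise into (−180°, 180°]: -106.49° stays -106.49°.
Negative ⇒ the second point lies to the west; separation 106.49°.

106.49° west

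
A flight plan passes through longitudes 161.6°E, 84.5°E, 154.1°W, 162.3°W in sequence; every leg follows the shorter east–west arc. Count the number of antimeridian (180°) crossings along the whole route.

1

Leg 1: +161.6° → +84.5°, shortest Δλ = -77.1° (west) — does not cross 180°.
Leg 2: +84.5° → -154.1°, shortest Δλ = 121.4° (east) — crosses 180°.
Leg 3: -154.1° → -162.3°, shortest Δλ = -8.2° (west) — does not cross 180°.
Total crossings: 1.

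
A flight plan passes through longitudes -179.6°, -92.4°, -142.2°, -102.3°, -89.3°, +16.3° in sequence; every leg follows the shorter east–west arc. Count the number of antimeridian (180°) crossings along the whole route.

0

Leg 1: -179.6° → -92.4°, shortest Δλ = 87.2° (east) — does not cross 180°.
Leg 2: -92.4° → -142.2°, shortest Δλ = -49.8° (west) — does not cross 180°.
Leg 3: -142.2° → -102.3°, shortest Δλ = 39.9° (east) — does not cross 180°.
Leg 4: -102.3° → -89.3°, shortest Δλ = 13.0° (east) — does not cross 180°.
Leg 5: -89.3° → +16.3°, shortest Δλ = 105.6° (east) — does not cross 180°.
Total crossings: 0.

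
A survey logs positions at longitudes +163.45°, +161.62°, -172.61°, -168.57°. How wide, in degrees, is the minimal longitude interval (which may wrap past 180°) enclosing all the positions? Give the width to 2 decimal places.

Sort the longitudes: -172.61°, -168.57°, +161.62°, +163.45°.
Eastward gaps between consecutive values (wrapping around): 4.04°, 330.19°, 1.83°, 23.94°.
Largest gap = 330.19° ⇒ minimal covering band is its complement: 360° − 330.19° = 29.81°.
Band runs from +161.62° eastward to -168.57°, crossing the antimeridian.

29.81°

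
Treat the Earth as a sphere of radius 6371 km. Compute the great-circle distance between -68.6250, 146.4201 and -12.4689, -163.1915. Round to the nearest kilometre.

Δλ = -163.1915 − 146.4201 = -309.6116°; wrapped into (−180°, 180°]: 50.3884°.
Δφ = -12.4689 − -68.6250 = 56.1561°.
a = sin²(Δφ/2) + cos φ₁ · cos φ₂ · sin²(Δλ/2) = 0.286022.
c = 2·atan2(√a, √(1−a)) = 1.12857 rad → d = 6371·c ≈ 7190.09 km.

7190 km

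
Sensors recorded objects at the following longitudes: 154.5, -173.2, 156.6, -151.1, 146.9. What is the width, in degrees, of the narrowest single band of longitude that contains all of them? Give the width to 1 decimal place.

Sort the longitudes: -173.2°, -151.1°, +146.9°, +154.5°, +156.6°.
Eastward gaps between consecutive values (wrapping around): 22.1°, 298.0°, 7.6°, 2.1°, 30.2°.
Largest gap = 298.0° ⇒ minimal covering band is its complement: 360° − 298.0° = 62.0°.
Band runs from +146.9° eastward to -151.1°, crossing the antimeridian.

62.0°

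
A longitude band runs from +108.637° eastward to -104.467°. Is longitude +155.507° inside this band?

Band width going east from +108.637° to -104.467°: ((-104.467 − 108.637) mod 360) = 146.896°.
Offset of +155.507° east of the west edge: ((155.507 − 108.637) mod 360) = 46.870°.
46.870° ≤ 146.896° ⇒ inside.

Yes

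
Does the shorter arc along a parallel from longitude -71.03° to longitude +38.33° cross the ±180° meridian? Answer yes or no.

No

Signed shortest Δλ = ((38.33 − -71.03 + 180) mod 360) − 180 = 109.36°.
Going east by 109.36° from -71.03° reaches +38.33° without touching 180°.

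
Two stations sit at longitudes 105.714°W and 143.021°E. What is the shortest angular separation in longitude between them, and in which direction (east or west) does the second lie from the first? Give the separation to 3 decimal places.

111.265° west

Raw difference: 143.021 − -105.714 = 248.735°.
Normalise into (−180°, 180°]: 248.735° − 360° = -111.265°.
Negative ⇒ the second point lies to the west; separation 111.265°.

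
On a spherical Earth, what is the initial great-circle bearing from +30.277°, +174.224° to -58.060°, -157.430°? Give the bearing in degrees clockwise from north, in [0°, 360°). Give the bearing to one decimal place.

Δλ = -157.430 − 174.224 = -331.654°; wrapped into (−180°, 180°]: 28.346°.
θ = atan2( sin Δλ · cos φ₂ , cos φ₁ · sin φ₂ − sin φ₁ · cos φ₂ · cos Δλ )
  = atan2(0.25118, -0.96760) = 165.448° → normalised to [0°, 360°): 165.448°.

165.4°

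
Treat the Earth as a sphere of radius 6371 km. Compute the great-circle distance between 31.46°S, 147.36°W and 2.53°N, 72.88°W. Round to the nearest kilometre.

8692 km

Δλ = -72.88 − -147.36 = 74.48°.
Δφ = 2.53 − -31.46 = 33.99°.
a = sin²(Δφ/2) + cos φ₁ · cos φ₂ · sin²(Δλ/2) = 0.397509.
c = 2·atan2(√a, √(1−a)) = 1.36435 rad → d = 6371·c ≈ 8692.28 km.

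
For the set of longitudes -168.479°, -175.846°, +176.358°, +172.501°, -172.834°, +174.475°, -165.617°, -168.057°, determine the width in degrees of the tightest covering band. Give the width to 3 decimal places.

Sort the longitudes: -175.846°, -172.834°, -168.479°, -168.057°, -165.617°, +172.501°, +174.475°, +176.358°.
Eastward gaps between consecutive values (wrapping around): 3.012°, 4.355°, 0.422°, 2.440°, 338.118°, 1.974°, 1.883°, 7.796°.
Largest gap = 338.118° ⇒ minimal covering band is its complement: 360° − 338.118° = 21.882°.
Band runs from +172.501° eastward to -165.617°, crossing the antimeridian.

21.882°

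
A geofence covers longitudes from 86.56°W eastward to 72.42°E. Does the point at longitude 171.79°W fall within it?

Band width going east from -86.56° to +72.42°: ((72.42 − -86.56) mod 360) = 158.98°.
Offset of -171.79° east of the west edge: ((-171.79 − -86.56) mod 360) = 274.77°.
274.77° > 158.98° ⇒ outside.

No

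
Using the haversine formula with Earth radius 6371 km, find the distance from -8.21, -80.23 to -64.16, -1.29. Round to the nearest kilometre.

Δλ = -1.29 − -80.23 = 78.94°.
Δφ = -64.16 − -8.21 = -55.95°.
a = sin²(Δφ/2) + cos φ₁ · cos φ₂ · sin²(Δλ/2) = 0.394360.
c = 2·atan2(√a, √(1−a)) = 1.35791 rad → d = 6371·c ≈ 8651.25 km.

8651 km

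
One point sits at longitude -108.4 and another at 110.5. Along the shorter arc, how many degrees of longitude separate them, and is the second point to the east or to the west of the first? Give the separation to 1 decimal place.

Raw difference: 110.5 − -108.4 = 218.9°.
Normalise into (−180°, 180°]: 218.9° − 360° = -141.1°.
Negative ⇒ the second point lies to the west; separation 141.1°.

141.1° west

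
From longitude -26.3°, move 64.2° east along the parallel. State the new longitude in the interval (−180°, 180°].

+37.9°

Start at -26.3°; shift +64.2° → +37.9°.
+37.9° already lies in (−180°, 180°].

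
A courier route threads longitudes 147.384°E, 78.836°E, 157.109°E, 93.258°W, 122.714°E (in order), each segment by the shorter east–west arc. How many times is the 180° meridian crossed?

Leg 1: +147.384° → +78.836°, shortest Δλ = -68.548° (west) — does not cross 180°.
Leg 2: +78.836° → +157.109°, shortest Δλ = 78.273° (east) — does not cross 180°.
Leg 3: +157.109° → -93.258°, shortest Δλ = 109.633° (east) — crosses 180°.
Leg 4: -93.258° → +122.714°, shortest Δλ = -144.028° (west) — crosses 180°.
Total crossings: 2.

2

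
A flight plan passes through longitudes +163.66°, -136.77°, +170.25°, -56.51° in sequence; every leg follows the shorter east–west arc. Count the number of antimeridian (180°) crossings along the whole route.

Leg 1: +163.66° → -136.77°, shortest Δλ = 59.57° (east) — crosses 180°.
Leg 2: -136.77° → +170.25°, shortest Δλ = -52.98° (west) — crosses 180°.
Leg 3: +170.25° → -56.51°, shortest Δλ = 133.24° (east) — crosses 180°.
Total crossings: 3.

3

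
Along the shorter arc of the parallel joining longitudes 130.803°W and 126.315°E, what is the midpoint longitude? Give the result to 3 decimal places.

Signed shortest Δλ from -130.803° to +126.315° is -102.882°.
Midpoint longitude = -130.803° + (-102.882°)/2 = -130.803° − 51.441° = -182.244°.
Normalise into (−180°, 180°]: +177.756°.
(The naïve average (-130.803 + +126.315)/2 = -2.244° is on the wrong side of the globe.)

177.756°E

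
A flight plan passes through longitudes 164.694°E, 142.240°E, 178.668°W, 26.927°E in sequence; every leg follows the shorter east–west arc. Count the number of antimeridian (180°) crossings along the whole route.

Leg 1: +164.694° → +142.240°, shortest Δλ = -22.454° (west) — does not cross 180°.
Leg 2: +142.240° → -178.668°, shortest Δλ = 39.092° (east) — crosses 180°.
Leg 3: -178.668° → +26.927°, shortest Δλ = -154.405° (west) — crosses 180°.
Total crossings: 2.

2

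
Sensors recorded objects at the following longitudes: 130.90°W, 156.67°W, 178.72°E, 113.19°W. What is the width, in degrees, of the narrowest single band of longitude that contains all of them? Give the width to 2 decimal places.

68.09°

Sort the longitudes: -156.67°, -130.90°, -113.19°, +178.72°.
Eastward gaps between consecutive values (wrapping around): 25.77°, 17.71°, 291.91°, 24.61°.
Largest gap = 291.91° ⇒ minimal covering band is its complement: 360° − 291.91° = 68.09°.
Band runs from +178.72° eastward to -113.19°, crossing the antimeridian.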